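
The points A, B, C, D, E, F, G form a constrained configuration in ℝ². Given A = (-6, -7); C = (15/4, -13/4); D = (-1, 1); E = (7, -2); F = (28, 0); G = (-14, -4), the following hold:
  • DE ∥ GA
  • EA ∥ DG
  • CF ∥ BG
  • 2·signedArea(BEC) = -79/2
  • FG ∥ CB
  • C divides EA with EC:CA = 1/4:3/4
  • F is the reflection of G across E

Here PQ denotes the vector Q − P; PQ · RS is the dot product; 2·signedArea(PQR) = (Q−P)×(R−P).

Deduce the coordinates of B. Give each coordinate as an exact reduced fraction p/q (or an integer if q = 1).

1. B_x = -153/4  [CF ∥ BG ∩ FG ∥ CB]
2. B_y = -29/4  [CF ∥ BG ∩ FG ∥ CB]
   → B = (-153/4, -29/4)

B = (-153/4, -29/4)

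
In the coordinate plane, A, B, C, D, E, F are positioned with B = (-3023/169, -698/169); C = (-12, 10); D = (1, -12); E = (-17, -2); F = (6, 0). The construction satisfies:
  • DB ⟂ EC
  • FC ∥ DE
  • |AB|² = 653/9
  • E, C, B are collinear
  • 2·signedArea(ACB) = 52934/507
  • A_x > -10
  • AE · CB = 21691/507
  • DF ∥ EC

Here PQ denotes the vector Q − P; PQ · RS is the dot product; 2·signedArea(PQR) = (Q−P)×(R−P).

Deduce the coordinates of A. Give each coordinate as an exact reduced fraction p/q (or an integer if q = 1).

A = (-4882/507, -1036/507)

1. A_x = -4882/507  [AE · CB = 21691/507 ∩ 2·signedArea(ACB) = 52934/507]
2. A_y = -1036/507  [AE · CB = 21691/507 ∩ 2·signedArea(ACB) = 52934/507]
   → A = (-4882/507, -1036/507)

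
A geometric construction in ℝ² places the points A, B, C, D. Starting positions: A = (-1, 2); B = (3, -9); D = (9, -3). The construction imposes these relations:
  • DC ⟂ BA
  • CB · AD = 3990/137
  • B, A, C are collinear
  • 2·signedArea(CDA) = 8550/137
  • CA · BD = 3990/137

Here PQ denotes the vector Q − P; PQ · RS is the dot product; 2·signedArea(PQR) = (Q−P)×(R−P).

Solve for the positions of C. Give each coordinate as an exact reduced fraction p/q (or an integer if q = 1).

1. C_x = 243/137  [B, A, C are collinear ∩ DC ⟂ BA]
2. C_y = -771/137  [B, A, C are collinear ∩ DC ⟂ BA]
   → C = (243/137, -771/137)

C = (243/137, -771/137)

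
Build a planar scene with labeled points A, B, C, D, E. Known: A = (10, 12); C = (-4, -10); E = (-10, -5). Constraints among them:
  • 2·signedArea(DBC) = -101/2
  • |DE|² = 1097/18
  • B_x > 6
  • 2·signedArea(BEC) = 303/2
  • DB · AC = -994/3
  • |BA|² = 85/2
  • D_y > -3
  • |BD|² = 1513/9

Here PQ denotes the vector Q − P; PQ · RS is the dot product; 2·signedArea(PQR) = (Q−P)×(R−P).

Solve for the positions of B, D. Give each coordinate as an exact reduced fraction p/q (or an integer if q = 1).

B = (13/2, 13/2)
D = (-5/2, -17/6)

1. B_x = 13/2  [line 5·x + 6·y + -143/2 = 0 ∩ |BA|² = 85/2]
2. B_y = 13/2  [line 5·x + 6·y + -143/2 = 0 ∩ |BA|² = 85/2]
   → B = (13/2, 13/2)
3. D_x = -5/2  [2·signedArea(DBC) = -101/2 ∩ DB · AC = -994/3]
4. D_y = -17/6  [2·signedArea(DBC) = -101/2 ∩ DB · AC = -994/3]
   → D = (-5/2, -17/6)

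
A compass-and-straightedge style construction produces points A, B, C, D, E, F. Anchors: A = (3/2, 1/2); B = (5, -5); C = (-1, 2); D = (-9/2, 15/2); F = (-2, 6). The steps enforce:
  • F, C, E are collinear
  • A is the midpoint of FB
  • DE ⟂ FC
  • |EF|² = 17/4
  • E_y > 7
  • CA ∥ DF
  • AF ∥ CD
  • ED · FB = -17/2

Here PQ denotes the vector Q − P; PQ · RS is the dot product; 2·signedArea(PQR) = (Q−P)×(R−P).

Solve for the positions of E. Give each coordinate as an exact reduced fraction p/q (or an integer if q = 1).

E = (-5/2, 8)

1. E_x = -5/2  [F, C, E are collinear ∩ DE ⟂ FC]
2. E_y = 8  [F, C, E are collinear ∩ DE ⟂ FC]
   → E = (-5/2, 8)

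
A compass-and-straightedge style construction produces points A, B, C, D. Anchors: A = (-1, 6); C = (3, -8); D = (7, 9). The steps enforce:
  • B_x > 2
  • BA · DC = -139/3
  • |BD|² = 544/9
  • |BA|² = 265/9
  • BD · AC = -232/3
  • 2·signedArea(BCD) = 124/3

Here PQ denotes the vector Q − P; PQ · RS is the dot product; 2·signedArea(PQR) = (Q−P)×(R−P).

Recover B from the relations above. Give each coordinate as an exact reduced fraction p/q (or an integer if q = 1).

B = (3, 7/3)

1. B_x = 3  [BA · DC = -139/3 ∩ BD · AC = -232/3]
2. B_y = 7/3  [BA · DC = -139/3 ∩ BD · AC = -232/3]
   → B = (3, 7/3)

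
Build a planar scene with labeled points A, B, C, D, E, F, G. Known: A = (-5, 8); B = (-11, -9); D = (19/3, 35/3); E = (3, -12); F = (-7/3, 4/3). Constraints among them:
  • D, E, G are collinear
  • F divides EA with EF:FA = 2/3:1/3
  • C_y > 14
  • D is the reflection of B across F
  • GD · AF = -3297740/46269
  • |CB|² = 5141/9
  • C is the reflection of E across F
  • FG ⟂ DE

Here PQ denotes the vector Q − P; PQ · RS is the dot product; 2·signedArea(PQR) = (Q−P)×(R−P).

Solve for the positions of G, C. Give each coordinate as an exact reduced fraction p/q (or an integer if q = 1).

1. G_x = 73069/15423  [D, E, G are collinear ∩ FG ⟂ DE]
2. G_y = 5204/15423  [D, E, G are collinear ∩ FG ⟂ DE]
   → G = (73069/15423, 5204/15423)
3. C_x = -23/3  [C is the reflection of E across F]
4. C_y = 44/3  [C is the reflection of E across F]
   → C = (-23/3, 44/3)

C = (-23/3, 44/3)
G = (73069/15423, 5204/15423)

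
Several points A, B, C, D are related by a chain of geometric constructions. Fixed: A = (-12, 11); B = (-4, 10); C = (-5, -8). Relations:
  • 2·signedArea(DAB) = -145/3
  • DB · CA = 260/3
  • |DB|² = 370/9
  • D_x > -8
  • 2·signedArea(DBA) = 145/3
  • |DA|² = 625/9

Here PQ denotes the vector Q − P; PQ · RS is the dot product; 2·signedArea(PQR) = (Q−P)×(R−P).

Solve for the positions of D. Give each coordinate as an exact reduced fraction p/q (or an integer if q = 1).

D = (-7, 13/3)

1. D_x = -7  [2·signedArea(DBA) = 145/3 ∩ DB · CA = 260/3]
2. D_y = 13/3  [2·signedArea(DBA) = 145/3 ∩ DB · CA = 260/3]
   → D = (-7, 13/3)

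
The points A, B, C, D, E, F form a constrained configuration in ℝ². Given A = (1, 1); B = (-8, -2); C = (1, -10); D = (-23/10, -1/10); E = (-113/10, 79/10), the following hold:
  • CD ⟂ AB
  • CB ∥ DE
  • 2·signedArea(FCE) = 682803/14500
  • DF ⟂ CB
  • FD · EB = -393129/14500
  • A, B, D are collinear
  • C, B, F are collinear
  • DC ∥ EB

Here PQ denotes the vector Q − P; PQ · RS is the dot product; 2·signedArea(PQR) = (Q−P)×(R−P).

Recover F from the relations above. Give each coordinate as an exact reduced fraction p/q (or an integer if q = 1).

1. F_x = -8351/1450  [C, B, F are collinear ∩ DF ⟂ CB]
2. F_y = -2894/725  [C, B, F are collinear ∩ DF ⟂ CB]
   → F = (-8351/1450, -2894/725)

F = (-8351/1450, -2894/725)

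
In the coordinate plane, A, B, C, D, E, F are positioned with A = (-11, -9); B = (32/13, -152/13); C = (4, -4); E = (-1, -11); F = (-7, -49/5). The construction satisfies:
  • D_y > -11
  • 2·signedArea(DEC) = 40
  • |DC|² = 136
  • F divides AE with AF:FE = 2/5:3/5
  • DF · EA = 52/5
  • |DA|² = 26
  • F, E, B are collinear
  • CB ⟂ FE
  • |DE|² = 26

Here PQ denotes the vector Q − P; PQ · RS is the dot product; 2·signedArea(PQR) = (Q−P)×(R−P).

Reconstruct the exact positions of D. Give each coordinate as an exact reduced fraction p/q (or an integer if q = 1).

D = (-6, -10)

1. D_x = -6  [DF · EA = 52/5 ∩ 2·signedArea(DEC) = 40]
2. D_y = -10  [DF · EA = 52/5 ∩ 2·signedArea(DEC) = 40]
   → D = (-6, -10)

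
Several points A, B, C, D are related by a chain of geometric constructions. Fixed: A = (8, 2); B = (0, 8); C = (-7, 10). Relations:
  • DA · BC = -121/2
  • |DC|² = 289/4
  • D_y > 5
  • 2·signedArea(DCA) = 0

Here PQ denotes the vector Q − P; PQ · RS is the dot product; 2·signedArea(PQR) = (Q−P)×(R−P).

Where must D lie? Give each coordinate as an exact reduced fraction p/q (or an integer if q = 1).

1. D_x = 1/2  [2·signedArea(DCA) = 0 ∩ DA · BC = -121/2]
2. D_y = 6  [2·signedArea(DCA) = 0 ∩ DA · BC = -121/2]
   → D = (1/2, 6)

D = (1/2, 6)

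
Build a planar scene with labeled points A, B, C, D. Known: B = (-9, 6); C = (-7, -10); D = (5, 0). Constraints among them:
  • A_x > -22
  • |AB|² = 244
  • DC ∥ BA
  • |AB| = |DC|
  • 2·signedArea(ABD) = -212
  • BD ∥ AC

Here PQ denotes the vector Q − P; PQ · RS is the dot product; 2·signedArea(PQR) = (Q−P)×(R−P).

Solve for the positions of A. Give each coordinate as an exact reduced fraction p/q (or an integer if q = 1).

A = (-21, -4)

1. A_x = -21  [BD ∥ AC ∩ DC ∥ BA]
2. A_y = -4  [BD ∥ AC ∩ DC ∥ BA]
   → A = (-21, -4)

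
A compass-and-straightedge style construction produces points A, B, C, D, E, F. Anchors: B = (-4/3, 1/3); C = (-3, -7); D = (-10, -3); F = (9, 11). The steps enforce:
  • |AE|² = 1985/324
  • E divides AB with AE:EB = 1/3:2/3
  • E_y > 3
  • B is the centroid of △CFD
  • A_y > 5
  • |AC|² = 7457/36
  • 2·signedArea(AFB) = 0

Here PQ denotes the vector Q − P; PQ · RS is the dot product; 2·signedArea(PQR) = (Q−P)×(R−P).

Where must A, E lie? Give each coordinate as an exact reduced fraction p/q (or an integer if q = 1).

A = (23/6, 17/3)
E = (19/9, 35/9)

1. A_x = 23/6  [line 32/3·x + -31/3·y + 53/3 = 0 ∩ |AC|² = 7457/36]
2. A_y = 17/3  [line 32/3·x + -31/3·y + 53/3 = 0 ∩ |AC|² = 7457/36]
   → A = (23/6, 17/3)
3. E_x = 19/9  [E divides AB with AE:EB = 1/3:2/3]
4. E_y = 35/9  [E divides AB with AE:EB = 1/3:2/3]
   → E = (19/9, 35/9)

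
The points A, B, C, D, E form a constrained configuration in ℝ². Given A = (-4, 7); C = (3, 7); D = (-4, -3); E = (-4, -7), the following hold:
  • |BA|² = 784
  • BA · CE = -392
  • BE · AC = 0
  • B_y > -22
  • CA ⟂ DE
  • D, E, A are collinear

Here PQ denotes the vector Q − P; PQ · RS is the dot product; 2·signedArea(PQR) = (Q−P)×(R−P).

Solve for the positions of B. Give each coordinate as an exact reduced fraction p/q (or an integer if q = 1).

B = (-4, -21)

1. B_x = -4  [BE · AC = 0 ∩ BA · CE = -392]
2. B_y = -21  [BE · AC = 0 ∩ BA · CE = -392]
   → B = (-4, -21)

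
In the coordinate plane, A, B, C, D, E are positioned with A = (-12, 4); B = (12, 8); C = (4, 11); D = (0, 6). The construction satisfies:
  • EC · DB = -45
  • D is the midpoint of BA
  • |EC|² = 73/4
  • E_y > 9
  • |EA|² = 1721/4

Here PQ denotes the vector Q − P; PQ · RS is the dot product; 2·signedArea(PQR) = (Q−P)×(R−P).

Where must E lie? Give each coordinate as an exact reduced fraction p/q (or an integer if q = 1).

E = (8, 19/2)

1. E_x = 8  [line -12·x + -2·y + 115 = 0 ∩ |EA|² = 1721/4]
2. E_y = 19/2  [line -12·x + -2·y + 115 = 0 ∩ |EA|² = 1721/4]
   → E = (8, 19/2)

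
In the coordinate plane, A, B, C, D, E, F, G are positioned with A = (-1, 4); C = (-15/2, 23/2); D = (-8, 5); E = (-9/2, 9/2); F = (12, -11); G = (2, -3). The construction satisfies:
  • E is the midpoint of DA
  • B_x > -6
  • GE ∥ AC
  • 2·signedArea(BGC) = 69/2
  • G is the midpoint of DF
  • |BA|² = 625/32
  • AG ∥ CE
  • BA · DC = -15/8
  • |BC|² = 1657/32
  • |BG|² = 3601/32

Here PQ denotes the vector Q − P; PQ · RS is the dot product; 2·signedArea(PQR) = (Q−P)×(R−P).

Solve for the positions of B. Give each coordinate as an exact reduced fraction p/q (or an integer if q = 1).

B = (-43/8, 37/8)

1. B_x = -43/8  [BA · DC = -15/8 ∩ 2·signedArea(BGC) = 69/2]
2. B_y = 37/8  [BA · DC = -15/8 ∩ 2·signedArea(BGC) = 69/2]
   → B = (-43/8, 37/8)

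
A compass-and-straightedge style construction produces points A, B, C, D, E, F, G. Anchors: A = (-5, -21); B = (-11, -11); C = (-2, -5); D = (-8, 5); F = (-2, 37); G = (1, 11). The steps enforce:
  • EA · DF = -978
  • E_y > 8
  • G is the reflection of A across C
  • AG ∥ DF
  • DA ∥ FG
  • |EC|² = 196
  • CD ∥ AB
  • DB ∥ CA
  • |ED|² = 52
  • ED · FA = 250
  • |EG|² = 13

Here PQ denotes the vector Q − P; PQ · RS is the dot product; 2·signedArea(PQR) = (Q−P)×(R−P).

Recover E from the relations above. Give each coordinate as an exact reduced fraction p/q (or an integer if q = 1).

1. E_x = -2  [ED · FA = 250 ∩ EA · DF = -978]
2. E_y = 9  [ED · FA = 250 ∩ EA · DF = -978]
   → E = (-2, 9)

E = (-2, 9)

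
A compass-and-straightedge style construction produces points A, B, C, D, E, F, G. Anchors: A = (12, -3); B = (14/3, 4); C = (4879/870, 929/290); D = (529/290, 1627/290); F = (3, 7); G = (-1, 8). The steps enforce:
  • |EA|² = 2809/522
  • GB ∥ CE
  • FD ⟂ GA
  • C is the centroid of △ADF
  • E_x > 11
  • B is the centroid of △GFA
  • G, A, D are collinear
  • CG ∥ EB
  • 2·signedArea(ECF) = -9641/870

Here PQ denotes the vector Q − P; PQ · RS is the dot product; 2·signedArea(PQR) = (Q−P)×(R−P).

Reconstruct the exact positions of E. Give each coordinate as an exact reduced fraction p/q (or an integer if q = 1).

1. E_x = 9809/870  [CG ∥ EB ∩ GB ∥ CE]
2. E_y = -231/290  [CG ∥ EB ∩ GB ∥ CE]
   → E = (9809/870, -231/290)

E = (9809/870, -231/290)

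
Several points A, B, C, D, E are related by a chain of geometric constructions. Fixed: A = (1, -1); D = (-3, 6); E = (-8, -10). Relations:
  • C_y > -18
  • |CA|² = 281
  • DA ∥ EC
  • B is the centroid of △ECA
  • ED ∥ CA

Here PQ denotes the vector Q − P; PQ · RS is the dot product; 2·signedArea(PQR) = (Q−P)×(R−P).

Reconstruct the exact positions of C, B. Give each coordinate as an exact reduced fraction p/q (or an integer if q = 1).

1. C_x = -4  [ED ∥ CA ∩ DA ∥ EC]
2. C_y = -17  [ED ∥ CA ∩ DA ∥ EC]
   → C = (-4, -17)
3. B_x = -11/3  [B is the centroid of △ECA]
4. B_y = -28/3  [B is the centroid of △ECA]
   → B = (-11/3, -28/3)

B = (-11/3, -28/3)
C = (-4, -17)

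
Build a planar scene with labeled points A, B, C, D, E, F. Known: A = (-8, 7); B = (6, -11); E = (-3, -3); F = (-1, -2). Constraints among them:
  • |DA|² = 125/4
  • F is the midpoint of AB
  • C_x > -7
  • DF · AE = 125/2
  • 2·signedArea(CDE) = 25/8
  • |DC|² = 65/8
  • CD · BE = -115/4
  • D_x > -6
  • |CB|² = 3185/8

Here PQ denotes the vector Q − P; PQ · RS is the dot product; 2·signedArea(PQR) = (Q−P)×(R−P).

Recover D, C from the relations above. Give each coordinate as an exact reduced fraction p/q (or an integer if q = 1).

1. D_x = -11/2  [line -5·x + 10·y + -95/2 = 0 ∩ |DA|² = 125/4]
2. D_y = 2  [line -5·x + 10·y + -95/2 = 0 ∩ |DA|² = 125/4]
   → D = (-11/2, 2)
3. C_x = -25/4  [2·signedArea(CDE) = 25/8 ∩ CD · BE = -115/4]
4. C_y = 19/4  [2·signedArea(CDE) = 25/8 ∩ CD · BE = -115/4]
   → C = (-25/4, 19/4)

C = (-25/4, 19/4)
D = (-11/2, 2)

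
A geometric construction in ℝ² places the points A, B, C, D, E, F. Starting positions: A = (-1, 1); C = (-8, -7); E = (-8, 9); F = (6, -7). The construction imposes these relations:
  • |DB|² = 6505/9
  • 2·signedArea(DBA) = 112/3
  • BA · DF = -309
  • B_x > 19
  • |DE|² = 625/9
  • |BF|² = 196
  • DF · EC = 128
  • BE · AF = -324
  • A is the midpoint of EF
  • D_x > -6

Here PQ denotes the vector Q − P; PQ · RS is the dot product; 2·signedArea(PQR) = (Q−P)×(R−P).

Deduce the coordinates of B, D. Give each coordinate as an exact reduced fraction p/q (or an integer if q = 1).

1. B_x = 20  [line -7·x + 8·y + 196 = 0 ∩ |BF|² = 196]
2. B_y = -7  [line -7·x + 8·y + 196 = 0 ∩ |BF|² = 196]
   → B = (20, -7)
3. D_x = -17/3  [2·signedArea(DBA) = 112/3 ∩ BA · DF = -309]
4. D_y = 1  [2·signedArea(DBA) = 112/3 ∩ BA · DF = -309]
   → D = (-17/3, 1)

B = (20, -7)
D = (-17/3, 1)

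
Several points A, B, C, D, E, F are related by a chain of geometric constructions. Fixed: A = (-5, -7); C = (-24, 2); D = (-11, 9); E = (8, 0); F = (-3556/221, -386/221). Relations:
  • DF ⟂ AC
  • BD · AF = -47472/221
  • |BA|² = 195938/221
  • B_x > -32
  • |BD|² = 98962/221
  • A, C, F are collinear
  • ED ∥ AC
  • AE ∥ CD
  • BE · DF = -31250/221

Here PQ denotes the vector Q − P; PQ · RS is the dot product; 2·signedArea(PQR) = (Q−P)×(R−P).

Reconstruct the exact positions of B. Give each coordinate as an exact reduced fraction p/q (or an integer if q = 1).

1. B_x = -7052/221  [BD · AF = -47472/221 ∩ BE · DF = -31250/221]
2. B_y = 1270/221  [BD · AF = -47472/221 ∩ BE · DF = -31250/221]
   → B = (-7052/221, 1270/221)

B = (-7052/221, 1270/221)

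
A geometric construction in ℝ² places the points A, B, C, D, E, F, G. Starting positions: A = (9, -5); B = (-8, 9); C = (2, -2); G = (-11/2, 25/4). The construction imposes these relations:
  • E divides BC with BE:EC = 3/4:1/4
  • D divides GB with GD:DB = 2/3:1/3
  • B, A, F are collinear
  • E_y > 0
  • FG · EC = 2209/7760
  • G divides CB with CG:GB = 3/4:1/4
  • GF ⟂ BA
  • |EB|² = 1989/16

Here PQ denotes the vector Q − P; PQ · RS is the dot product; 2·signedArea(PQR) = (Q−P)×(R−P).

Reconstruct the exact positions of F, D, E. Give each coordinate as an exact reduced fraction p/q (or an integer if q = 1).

D = (-43/6, 97/12)
E = (-1/2, 3/4)
F = (-2503/485, 3231/485)

1. F_x = -2503/485  [B, A, F are collinear ∩ GF ⟂ BA]
2. F_y = 3231/485  [B, A, F are collinear ∩ GF ⟂ BA]
   → F = (-2503/485, 3231/485)
3. D_x = -43/6  [D divides GB with GD:DB = 2/3:1/3]
4. D_y = 97/12  [D divides GB with GD:DB = 2/3:1/3]
   → D = (-43/6, 97/12)
5. E_x = -1/2  [E divides BC with BE:EC = 3/4:1/4]
6. E_y = 3/4  [E divides BC with BE:EC = 3/4:1/4]
   → E = (-1/2, 3/4)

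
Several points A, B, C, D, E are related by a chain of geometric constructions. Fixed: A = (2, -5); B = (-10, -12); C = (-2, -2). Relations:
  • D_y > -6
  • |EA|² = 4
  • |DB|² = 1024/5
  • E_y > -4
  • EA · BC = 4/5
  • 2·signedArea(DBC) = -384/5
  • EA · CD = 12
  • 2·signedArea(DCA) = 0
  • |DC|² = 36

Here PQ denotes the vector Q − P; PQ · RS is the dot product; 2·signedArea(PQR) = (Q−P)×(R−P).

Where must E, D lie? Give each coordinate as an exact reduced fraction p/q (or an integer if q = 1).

D = (14/5, -28/5)
E = (2/5, -19/5)

1. E_x = 2/5  [line -8·x + -10·y + -174/5 = 0 ∩ |EA|² = 4]
2. E_y = -19/5  [line -8·x + -10·y + -174/5 = 0 ∩ |EA|² = 4]
   → E = (2/5, -19/5)
3. D_x = 14/5  [EA · CD = 12 ∩ 2·signedArea(DCA) = 0]
4. D_y = -28/5  [EA · CD = 12 ∩ 2·signedArea(DCA) = 0]
   → D = (14/5, -28/5)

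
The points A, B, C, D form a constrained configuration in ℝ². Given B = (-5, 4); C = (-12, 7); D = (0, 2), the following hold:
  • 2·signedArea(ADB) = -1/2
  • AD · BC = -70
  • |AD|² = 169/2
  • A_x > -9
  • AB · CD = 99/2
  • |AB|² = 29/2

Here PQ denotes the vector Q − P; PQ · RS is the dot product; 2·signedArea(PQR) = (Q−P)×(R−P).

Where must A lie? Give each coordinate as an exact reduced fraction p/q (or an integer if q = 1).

A = (-17/2, 11/2)

1. A_x = -17/2  [2·signedArea(ADB) = -1/2 ∩ AD · BC = -70]
2. A_y = 11/2  [2·signedArea(ADB) = -1/2 ∩ AD · BC = -70]
   → A = (-17/2, 11/2)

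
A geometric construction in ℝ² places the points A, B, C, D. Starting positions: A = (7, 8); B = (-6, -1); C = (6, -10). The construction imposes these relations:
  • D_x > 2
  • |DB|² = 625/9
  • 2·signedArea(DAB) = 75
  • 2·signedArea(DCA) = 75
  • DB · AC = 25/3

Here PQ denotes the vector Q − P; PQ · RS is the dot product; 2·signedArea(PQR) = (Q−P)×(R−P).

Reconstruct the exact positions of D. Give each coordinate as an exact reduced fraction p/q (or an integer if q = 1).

1. D_x = 7/3  [2·signedArea(DAB) = 75 ∩ DB · AC = 25/3]
2. D_y = -1  [2·signedArea(DAB) = 75 ∩ DB · AC = 25/3]
   → D = (7/3, -1)

D = (7/3, -1)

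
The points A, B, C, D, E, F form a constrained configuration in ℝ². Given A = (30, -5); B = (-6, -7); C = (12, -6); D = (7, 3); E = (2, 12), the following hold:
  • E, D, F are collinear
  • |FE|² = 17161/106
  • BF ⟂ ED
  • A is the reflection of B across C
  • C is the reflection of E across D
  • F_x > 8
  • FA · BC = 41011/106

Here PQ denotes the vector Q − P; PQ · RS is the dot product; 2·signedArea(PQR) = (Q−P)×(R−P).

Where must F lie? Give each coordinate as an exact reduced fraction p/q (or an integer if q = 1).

1. F_x = 867/106  [E, D, F are collinear ∩ BF ⟂ ED]
2. F_y = 93/106  [E, D, F are collinear ∩ BF ⟂ ED]
   → F = (867/106, 93/106)

F = (867/106, 93/106)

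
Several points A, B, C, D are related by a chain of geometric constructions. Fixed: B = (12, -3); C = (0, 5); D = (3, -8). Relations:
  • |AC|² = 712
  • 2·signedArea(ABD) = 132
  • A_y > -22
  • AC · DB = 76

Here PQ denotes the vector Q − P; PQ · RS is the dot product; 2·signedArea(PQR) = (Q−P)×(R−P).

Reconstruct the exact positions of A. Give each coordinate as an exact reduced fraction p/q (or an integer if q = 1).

1. A_x = 6  [2·signedArea(ABD) = 132 ∩ AC · DB = 76]
2. A_y = -21  [2·signedArea(ABD) = 132 ∩ AC · DB = 76]
   → A = (6, -21)

A = (6, -21)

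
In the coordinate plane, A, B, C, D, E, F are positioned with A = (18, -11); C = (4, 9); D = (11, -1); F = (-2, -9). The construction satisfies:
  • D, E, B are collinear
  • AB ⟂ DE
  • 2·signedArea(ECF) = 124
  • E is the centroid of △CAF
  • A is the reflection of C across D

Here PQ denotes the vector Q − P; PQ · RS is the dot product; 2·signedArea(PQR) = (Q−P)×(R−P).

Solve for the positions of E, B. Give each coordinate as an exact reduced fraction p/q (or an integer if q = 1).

1. E_x = 20/3  [E is the centroid of △CAF]
2. E_y = -11/3  [E is the centroid of △CAF]
   → E = (20/3, -11/3)
3. B_x = 2706/233  [D, E, B are collinear ∩ AB ⟂ DE]
4. B_y = -145/233  [D, E, B are collinear ∩ AB ⟂ DE]
   → B = (2706/233, -145/233)

B = (2706/233, -145/233)
E = (20/3, -11/3)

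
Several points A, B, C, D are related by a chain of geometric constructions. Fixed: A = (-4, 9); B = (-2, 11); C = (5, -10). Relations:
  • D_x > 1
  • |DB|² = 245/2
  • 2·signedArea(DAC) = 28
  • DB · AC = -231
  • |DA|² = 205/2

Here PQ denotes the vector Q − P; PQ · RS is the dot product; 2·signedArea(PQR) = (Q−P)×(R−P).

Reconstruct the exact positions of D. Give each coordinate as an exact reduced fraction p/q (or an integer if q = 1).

1. D_x = 3/2  [2·signedArea(DAC) = 28 ∩ DB · AC = -231]
2. D_y = 1/2  [2·signedArea(DAC) = 28 ∩ DB · AC = -231]
   → D = (3/2, 1/2)

D = (3/2, 1/2)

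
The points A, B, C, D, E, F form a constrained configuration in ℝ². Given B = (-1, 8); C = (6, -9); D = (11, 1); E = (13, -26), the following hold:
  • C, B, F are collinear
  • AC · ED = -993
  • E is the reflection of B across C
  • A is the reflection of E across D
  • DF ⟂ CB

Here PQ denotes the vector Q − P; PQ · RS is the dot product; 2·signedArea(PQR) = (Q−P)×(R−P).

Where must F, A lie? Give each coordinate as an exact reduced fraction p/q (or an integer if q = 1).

A = (9, 28)
F = (1083/338, -747/338)

1. F_x = 1083/338  [C, B, F are collinear ∩ DF ⟂ CB]
2. F_y = -747/338  [C, B, F are collinear ∩ DF ⟂ CB]
   → F = (1083/338, -747/338)
3. A_x = 9  [A is the reflection of E across D]
4. A_y = 28  [A is the reflection of E across D]
   → A = (9, 28)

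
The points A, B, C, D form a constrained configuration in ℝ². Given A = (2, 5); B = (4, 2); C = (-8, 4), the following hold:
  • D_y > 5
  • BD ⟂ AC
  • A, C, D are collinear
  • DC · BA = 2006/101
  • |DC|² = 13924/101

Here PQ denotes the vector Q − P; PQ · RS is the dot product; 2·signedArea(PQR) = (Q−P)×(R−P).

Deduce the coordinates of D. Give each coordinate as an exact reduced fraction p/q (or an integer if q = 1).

1. D_x = 372/101  [A, C, D are collinear ∩ BD ⟂ AC]
2. D_y = 522/101  [A, C, D are collinear ∩ BD ⟂ AC]
   → D = (372/101, 522/101)

D = (372/101, 522/101)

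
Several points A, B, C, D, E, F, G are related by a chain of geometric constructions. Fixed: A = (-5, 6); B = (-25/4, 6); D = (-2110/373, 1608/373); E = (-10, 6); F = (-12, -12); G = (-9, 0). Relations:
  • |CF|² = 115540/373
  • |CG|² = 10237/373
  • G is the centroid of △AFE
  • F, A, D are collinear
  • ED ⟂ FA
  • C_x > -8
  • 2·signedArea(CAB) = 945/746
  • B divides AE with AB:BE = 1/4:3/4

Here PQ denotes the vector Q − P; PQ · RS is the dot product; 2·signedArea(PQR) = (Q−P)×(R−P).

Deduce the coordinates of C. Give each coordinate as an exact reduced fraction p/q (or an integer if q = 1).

C = (-2758/373, 1860/373)

1. C_y = 1860/373  [2·signedArea(CAB) = 945/746]
2. C_x = -2758/373  [|CF|² = 115540/373]
   → C = (-2758/373, 1860/373)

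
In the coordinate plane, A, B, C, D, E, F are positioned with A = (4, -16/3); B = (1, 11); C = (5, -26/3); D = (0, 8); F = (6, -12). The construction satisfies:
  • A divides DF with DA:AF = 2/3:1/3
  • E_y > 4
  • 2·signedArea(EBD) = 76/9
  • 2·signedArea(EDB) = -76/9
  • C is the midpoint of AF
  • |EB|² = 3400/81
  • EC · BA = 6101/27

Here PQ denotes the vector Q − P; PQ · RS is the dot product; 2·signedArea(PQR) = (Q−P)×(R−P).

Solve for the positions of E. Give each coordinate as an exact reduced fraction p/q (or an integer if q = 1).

1. E_x = 5/3  [2·signedArea(EDB) = -76/9 ∩ EC · BA = 6101/27]
2. E_y = 41/9  [2·signedArea(EDB) = -76/9 ∩ EC · BA = 6101/27]
   → E = (5/3, 41/9)

E = (5/3, 41/9)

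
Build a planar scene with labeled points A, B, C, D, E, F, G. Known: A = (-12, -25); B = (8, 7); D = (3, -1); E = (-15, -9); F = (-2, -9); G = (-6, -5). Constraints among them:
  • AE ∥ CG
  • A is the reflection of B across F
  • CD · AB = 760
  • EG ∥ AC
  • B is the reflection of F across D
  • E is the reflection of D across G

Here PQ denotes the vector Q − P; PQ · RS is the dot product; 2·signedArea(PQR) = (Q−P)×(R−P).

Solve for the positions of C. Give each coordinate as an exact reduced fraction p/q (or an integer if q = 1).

1. C_x = -3  [AE ∥ CG ∩ EG ∥ AC]
2. C_y = -21  [AE ∥ CG ∩ EG ∥ AC]
   → C = (-3, -21)

C = (-3, -21)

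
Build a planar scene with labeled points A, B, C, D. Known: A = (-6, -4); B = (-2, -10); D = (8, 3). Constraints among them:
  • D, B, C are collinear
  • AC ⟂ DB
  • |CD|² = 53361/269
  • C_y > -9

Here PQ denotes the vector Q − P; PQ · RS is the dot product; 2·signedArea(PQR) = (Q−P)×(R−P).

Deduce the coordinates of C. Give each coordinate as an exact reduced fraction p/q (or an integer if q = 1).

1. C_x = -158/269  [D, B, C are collinear ∩ AC ⟂ DB]
2. C_y = -2196/269  [D, B, C are collinear ∩ AC ⟂ DB]
   → C = (-158/269, -2196/269)

C = (-158/269, -2196/269)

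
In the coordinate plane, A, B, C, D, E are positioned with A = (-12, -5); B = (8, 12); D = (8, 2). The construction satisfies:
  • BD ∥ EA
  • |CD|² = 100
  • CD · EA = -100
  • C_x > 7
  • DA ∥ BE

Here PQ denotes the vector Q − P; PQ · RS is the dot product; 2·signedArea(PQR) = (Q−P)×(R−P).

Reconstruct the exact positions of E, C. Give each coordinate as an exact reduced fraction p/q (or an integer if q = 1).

1. E_x = -12  [BD ∥ EA ∩ DA ∥ BE]
2. E_y = 5  [BD ∥ EA ∩ DA ∥ BE]
   → E = (-12, 5)
3. C_y = -8  [CD · EA = -100]
4. C_x = 8  [|CD|² = 100]
   → C = (8, -8)

C = (8, -8)
E = (-12, 5)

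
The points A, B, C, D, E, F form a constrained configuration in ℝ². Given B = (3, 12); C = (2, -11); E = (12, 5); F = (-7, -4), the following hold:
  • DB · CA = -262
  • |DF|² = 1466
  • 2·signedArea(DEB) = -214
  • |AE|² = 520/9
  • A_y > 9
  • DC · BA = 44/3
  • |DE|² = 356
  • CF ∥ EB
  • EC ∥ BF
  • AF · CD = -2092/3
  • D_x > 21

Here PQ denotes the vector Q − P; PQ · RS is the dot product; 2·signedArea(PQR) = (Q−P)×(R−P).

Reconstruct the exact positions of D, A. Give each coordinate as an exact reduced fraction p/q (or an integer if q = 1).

A = (6, 29/3)
D = (22, 21)

1. D_x = 22  [line -7·x + -9·y + 343 = 0 ∩ |DF|² = 1466]
2. D_y = 21  [line -7·x + -9·y + 343 = 0 ∩ |DF|² = 1466]
   → D = (22, 21)
3. A_x = 6  [DC · BA = 44/3 ∩ DB · CA = -262]
4. A_y = 29/3  [DC · BA = 44/3 ∩ DB · CA = -262]
   → A = (6, 29/3)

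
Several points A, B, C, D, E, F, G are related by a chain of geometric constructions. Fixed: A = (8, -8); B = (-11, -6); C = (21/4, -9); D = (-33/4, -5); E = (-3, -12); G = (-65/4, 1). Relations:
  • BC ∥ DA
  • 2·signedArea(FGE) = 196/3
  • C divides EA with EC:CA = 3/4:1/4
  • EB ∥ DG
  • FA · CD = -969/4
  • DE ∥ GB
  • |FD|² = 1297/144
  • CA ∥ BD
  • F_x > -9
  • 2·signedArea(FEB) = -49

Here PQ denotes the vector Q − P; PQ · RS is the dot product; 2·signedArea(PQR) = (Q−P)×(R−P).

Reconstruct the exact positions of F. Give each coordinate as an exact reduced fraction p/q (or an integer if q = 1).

F = (-49/6, -2)

1. F_x = -49/6  [2·signedArea(FGE) = 196/3 ∩ 2·signedArea(FEB) = -49]
2. F_y = -2  [2·signedArea(FGE) = 196/3 ∩ 2·signedArea(FEB) = -49]
   → F = (-49/6, -2)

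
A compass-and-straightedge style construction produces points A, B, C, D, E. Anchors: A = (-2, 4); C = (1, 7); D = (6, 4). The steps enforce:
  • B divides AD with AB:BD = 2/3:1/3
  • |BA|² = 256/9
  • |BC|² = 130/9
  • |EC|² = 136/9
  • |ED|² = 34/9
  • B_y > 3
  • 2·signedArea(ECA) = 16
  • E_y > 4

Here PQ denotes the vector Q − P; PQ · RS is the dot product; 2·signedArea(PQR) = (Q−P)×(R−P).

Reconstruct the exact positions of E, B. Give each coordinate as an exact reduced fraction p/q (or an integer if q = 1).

1. E_x = 13/3  [line 3·x + -3·y + 2 = 0 ∩ |EC|² = 136/9]
2. E_y = 5  [line 3·x + -3·y + 2 = 0 ∩ |EC|² = 136/9]
   → E = (13/3, 5)
3. B_x = 10/3  [B divides AD with AB:BD = 2/3:1/3]
4. B_y = 4  [B divides AD with AB:BD = 2/3:1/3]
   → B = (10/3, 4)

B = (10/3, 4)
E = (13/3, 5)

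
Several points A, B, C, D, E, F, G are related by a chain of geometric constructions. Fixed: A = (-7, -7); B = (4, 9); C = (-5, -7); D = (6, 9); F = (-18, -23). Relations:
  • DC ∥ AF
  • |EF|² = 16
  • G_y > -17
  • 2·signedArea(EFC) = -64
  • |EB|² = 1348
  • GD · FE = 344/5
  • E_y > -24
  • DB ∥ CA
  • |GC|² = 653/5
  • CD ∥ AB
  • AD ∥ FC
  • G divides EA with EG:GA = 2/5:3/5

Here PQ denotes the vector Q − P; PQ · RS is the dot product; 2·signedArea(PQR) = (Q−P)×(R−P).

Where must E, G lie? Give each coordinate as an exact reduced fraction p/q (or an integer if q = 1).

1. E_x = -14  [line -16·x + 13·y + 75 = 0 ∩ |EF|² = 16]
2. E_y = -23  [line -16·x + 13·y + 75 = 0 ∩ |EF|² = 16]
   → E = (-14, -23)
3. G_x = -56/5  [G divides EA with EG:GA = 2/5:3/5]
4. G_y = -83/5  [G divides EA with EG:GA = 2/5:3/5]
   → G = (-56/5, -83/5)

E = (-14, -23)
G = (-56/5, -83/5)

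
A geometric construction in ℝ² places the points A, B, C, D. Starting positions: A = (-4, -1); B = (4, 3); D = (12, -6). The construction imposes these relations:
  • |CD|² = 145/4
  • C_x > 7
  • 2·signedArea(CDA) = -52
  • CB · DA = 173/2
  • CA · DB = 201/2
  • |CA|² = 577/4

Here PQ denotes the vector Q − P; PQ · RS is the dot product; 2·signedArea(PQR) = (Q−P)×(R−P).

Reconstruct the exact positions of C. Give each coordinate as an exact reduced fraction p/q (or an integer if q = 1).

C = (8, -3/2)

1. C_x = 8  [CB · DA = 173/2 ∩ CA · DB = 201/2]
2. C_y = -3/2  [CB · DA = 173/2 ∩ CA · DB = 201/2]
   → C = (8, -3/2)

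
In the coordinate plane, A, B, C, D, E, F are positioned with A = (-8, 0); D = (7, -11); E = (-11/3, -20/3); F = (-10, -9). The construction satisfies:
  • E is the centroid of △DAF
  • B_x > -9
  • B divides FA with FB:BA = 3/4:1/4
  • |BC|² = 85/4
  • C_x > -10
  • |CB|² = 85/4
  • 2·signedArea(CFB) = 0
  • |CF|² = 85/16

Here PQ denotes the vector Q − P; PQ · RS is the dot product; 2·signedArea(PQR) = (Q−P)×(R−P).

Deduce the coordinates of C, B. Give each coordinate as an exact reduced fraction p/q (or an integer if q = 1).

B = (-17/2, -9/4)
C = (-19/2, -27/4)

1. B_x = -17/2  [B divides FA with FB:BA = 3/4:1/4]
2. B_y = -9/4  [B divides FA with FB:BA = 3/4:1/4]
   → B = (-17/2, -9/4)
3. C_x = -19/2  [line -27/4·x + 3/2·y + -54 = 0 ∩ |CF|² = 85/16]
4. C_y = -27/4  [line -27/4·x + 3/2·y + -54 = 0 ∩ |CF|² = 85/16]
   → C = (-19/2, -27/4)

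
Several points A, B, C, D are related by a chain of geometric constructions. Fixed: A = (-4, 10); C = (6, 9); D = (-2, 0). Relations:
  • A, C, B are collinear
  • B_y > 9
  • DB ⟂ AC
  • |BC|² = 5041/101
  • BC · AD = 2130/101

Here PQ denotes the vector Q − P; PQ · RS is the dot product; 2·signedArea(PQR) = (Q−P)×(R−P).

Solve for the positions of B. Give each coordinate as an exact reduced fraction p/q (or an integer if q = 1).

1. B_x = -104/101  [A, C, B are collinear ∩ DB ⟂ AC]
2. B_y = 980/101  [A, C, B are collinear ∩ DB ⟂ AC]
   → B = (-104/101, 980/101)

B = (-104/101, 980/101)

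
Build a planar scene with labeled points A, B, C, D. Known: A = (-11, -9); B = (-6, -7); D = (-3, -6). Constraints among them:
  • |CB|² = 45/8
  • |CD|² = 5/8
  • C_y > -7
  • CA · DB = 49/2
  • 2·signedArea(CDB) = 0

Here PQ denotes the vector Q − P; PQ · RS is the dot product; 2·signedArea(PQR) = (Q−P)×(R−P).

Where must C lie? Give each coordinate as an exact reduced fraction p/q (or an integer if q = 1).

C = (-15/4, -25/4)

1. C_x = -15/4  [2·signedArea(CDB) = 0 ∩ CA · DB = 49/2]
2. C_y = -25/4  [2·signedArea(CDB) = 0 ∩ CA · DB = 49/2]
   → C = (-15/4, -25/4)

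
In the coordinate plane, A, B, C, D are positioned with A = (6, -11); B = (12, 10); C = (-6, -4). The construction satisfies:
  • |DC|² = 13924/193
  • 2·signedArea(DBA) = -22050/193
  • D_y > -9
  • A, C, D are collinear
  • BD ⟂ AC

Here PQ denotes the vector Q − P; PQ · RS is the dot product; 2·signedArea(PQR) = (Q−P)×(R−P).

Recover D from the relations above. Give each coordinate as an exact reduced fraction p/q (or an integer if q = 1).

1. D_x = 258/193  [A, C, D are collinear ∩ BD ⟂ AC]
2. D_y = -1598/193  [A, C, D are collinear ∩ BD ⟂ AC]
   → D = (258/193, -1598/193)

D = (258/193, -1598/193)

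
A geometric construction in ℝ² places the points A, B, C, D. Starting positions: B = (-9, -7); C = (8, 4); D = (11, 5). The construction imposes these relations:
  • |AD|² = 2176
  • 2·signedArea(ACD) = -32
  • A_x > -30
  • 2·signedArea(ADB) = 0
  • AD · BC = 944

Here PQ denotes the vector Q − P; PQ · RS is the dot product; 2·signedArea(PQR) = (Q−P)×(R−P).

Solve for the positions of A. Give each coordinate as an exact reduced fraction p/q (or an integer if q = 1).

1. A_x = -29  [2·signedArea(ADB) = 0 ∩ 2·signedArea(ACD) = -32]
2. A_y = -19  [2·signedArea(ADB) = 0 ∩ 2·signedArea(ACD) = -32]
   → A = (-29, -19)

A = (-29, -19)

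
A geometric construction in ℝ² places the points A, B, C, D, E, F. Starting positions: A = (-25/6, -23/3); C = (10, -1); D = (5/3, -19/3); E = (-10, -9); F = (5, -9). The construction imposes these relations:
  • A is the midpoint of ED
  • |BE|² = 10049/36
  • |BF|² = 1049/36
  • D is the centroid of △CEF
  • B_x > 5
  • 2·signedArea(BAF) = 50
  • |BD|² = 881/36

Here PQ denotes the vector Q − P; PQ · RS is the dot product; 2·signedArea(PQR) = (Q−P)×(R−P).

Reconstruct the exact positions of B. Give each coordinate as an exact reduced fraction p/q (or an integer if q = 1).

B = (35/6, -11/3)

1. B_x = 35/6  [line 4/3·x + 55/6·y + 155/6 = 0 ∩ |BD|² = 881/36]
2. B_y = -11/3  [line 4/3·x + 55/6·y + 155/6 = 0 ∩ |BD|² = 881/36]
   → B = (35/6, -11/3)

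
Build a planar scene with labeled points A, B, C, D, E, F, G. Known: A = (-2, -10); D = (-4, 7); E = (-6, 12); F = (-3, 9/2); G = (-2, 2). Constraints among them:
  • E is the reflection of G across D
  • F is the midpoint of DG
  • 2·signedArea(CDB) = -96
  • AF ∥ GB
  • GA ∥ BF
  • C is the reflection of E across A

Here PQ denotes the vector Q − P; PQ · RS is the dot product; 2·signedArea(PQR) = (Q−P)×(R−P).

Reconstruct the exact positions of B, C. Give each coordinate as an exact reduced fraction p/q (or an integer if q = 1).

1. B_x = -3  [GA ∥ BF ∩ AF ∥ GB]
2. B_y = 33/2  [GA ∥ BF ∩ AF ∥ GB]
   → B = (-3, 33/2)
3. C_x = 2  [C is the reflection of E across A]
4. C_y = -32  [C is the reflection of E across A]
   → C = (2, -32)

B = (-3, 33/2)
C = (2, -32)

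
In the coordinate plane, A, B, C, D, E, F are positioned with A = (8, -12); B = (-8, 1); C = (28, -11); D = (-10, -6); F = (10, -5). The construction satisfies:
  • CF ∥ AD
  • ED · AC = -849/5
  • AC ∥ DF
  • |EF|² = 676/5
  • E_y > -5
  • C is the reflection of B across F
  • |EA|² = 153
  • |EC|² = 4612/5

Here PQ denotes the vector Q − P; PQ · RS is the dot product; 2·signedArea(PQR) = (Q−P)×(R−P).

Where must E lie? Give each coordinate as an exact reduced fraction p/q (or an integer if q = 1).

1. E_x = -8/5  [line -20·x + -1·y + -181/5 = 0 ∩ |EC|² = 4612/5]
2. E_y = -21/5  [line -20·x + -1·y + -181/5 = 0 ∩ |EC|² = 4612/5]
   → E = (-8/5, -21/5)

E = (-8/5, -21/5)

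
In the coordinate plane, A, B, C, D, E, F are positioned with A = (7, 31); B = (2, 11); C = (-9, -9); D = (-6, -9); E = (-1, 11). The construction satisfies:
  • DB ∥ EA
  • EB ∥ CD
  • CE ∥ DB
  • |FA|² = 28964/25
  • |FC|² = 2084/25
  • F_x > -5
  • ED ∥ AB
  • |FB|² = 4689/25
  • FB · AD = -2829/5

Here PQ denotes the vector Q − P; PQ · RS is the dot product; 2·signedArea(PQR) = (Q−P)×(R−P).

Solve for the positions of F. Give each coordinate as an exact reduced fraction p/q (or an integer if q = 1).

F = (-23/5, -1)

1. F_x = -23/5  [line 13·x + 40·y + 499/5 = 0 ∩ |FC|² = 2084/25]
2. F_y = -1  [line 13·x + 40·y + 499/5 = 0 ∩ |FC|² = 2084/25]
   → F = (-23/5, -1)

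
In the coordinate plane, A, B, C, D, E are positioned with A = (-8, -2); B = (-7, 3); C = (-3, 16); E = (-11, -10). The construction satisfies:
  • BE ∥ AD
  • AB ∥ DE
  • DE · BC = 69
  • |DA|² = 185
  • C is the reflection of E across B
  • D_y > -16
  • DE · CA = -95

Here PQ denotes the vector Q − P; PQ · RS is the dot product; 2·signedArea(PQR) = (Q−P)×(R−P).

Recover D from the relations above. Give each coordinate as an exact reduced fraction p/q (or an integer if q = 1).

1. D_x = -12  [AB ∥ DE ∩ BE ∥ AD]
2. D_y = -15  [AB ∥ DE ∩ BE ∥ AD]
   → D = (-12, -15)

D = (-12, -15)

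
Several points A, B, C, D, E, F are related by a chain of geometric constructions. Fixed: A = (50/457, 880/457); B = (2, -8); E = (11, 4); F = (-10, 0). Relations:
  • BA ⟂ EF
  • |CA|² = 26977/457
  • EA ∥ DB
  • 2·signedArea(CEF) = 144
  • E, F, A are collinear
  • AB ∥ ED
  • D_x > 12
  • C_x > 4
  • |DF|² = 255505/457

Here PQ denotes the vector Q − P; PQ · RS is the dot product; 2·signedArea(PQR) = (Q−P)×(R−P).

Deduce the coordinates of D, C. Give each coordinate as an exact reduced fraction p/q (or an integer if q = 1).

1. D_x = 5891/457  [EA ∥ DB ∩ AB ∥ ED]
2. D_y = -2708/457  [EA ∥ DB ∩ AB ∥ ED]
   → D = (5891/457, -2708/457)
3. C_x = 5  [line 4·x + -21·y + -104 = 0 ∩ |CA|² = 26977/457]
4. C_y = -4  [line 4·x + -21·y + -104 = 0 ∩ |CA|² = 26977/457]
   → C = (5, -4)

C = (5, -4)
D = (5891/457, -2708/457)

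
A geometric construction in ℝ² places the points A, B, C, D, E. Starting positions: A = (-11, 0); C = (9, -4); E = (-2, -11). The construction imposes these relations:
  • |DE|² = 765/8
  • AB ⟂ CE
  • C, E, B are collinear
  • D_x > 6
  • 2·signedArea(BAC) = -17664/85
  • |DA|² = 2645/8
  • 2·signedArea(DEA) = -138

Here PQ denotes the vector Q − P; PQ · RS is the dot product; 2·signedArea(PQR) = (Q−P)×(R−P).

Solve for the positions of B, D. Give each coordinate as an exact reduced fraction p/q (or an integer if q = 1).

B = (-291/85, -1012/85)
D = (25/4, -23/4)

1. B_x = -291/85  [C, E, B are collinear ∩ AB ⟂ CE]
2. B_y = -1012/85  [C, E, B are collinear ∩ AB ⟂ CE]
   → B = (-291/85, -1012/85)
3. D_x = 25/4  [line -11·x + -9·y + 17 = 0 ∩ |DE|² = 765/8]
4. D_y = -23/4  [line -11·x + -9·y + 17 = 0 ∩ |DE|² = 765/8]
   → D = (25/4, -23/4)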